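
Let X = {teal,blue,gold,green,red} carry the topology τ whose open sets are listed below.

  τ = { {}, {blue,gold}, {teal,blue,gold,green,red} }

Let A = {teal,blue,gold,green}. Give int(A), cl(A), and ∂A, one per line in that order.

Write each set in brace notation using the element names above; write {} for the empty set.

open subsets of A: {}, {blue,gold}; so int(A) = {blue,gold}
closure: X∖int(X∖A) = X∖{} = {teal,blue,gold,green,red}
∂A = {teal,blue,gold,green,red} minus {blue,gold} = {teal,green,red}

int(A) = {blue,gold}
cl(A)  = {teal,blue,gold,green,red}
∂A     = {teal,green,red}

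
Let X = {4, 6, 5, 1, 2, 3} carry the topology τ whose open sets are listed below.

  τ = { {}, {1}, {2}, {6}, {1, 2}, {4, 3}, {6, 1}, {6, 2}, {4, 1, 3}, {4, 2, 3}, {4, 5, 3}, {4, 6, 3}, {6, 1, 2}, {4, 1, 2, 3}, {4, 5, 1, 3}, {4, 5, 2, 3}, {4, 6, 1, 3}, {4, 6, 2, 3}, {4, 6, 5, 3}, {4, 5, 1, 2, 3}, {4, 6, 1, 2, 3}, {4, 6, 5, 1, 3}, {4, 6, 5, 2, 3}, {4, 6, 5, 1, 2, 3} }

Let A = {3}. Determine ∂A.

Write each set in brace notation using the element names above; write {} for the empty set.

{4, 5, 3}

opens ⊆ A: {}; union → int = {}
complement {4, 6, 5, 1, 2}; its interior {6, 1, 2}; cl(A) = X∖{6, 1, 2} = {4, 5, 3}
boundary = {4, 5, 3} ∖ {} = {4, 5, 3}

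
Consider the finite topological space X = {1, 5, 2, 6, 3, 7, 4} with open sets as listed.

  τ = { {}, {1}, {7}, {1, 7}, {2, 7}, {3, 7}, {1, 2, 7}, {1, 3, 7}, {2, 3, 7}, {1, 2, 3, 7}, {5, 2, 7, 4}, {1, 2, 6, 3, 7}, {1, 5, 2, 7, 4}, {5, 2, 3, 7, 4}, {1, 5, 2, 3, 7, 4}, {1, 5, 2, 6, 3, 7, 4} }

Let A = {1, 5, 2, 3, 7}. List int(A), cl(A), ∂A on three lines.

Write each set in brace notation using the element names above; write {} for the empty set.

int(A) = {1, 2, 3, 7}
cl(A)  = {1, 5, 2, 6, 3, 7, 4}
∂A     = {5, 6, 4}

U open, U⊆A: {}, {1}, {7}, {1, 7}, {2, 7}, {3, 7}, {1, 2, 7}, {2, 3, 7}, {1, 3, 7}, {1, 2, 3, 7}. int(A) = ⋃ = {1, 2, 3, 7}
X∖A={6, 4}, int(X∖A)={}, hence cl(A)={1, 5, 2, 6, 3, 7, 4}
∂A: remove int from cl → {5, 6, 4}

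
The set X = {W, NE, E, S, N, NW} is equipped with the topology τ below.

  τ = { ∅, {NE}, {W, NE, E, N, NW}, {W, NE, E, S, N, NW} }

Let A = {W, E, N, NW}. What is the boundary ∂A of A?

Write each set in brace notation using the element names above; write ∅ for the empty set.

{W, E, S, N, NW}

U open, U⊆A: ∅. int(A) = ⋃ = ∅
X∖A={NE, S}, int(X∖A)={NE}, hence cl(A)={W, E, S, N, NW}
∂A: remove int from cl → {W, E, S, N, NW}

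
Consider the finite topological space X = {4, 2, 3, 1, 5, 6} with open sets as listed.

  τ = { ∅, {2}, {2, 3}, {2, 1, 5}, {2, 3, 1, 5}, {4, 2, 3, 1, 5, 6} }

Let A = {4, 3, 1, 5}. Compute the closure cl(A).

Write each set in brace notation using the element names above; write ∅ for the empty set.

complement {2, 6}; its interior {2}; cl(A) = X∖{2} = {4, 3, 1, 5, 6}

{4, 3, 1, 5, 6}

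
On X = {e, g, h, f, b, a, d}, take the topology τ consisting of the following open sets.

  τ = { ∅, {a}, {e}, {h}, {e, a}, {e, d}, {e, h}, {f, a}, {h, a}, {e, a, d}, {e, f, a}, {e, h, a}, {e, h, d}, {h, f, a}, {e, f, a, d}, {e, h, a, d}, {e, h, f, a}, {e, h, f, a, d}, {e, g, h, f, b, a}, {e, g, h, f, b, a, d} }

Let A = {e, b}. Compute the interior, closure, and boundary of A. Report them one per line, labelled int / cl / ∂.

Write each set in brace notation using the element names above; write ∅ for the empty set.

int(A) = {e}
cl(A)  = {e, g, b, d}
∂A     = {g, b, d}

U open, U⊆A: ∅, {e}. int(A) = ⋃ = {e}
X∖A={g, h, f, a, d}, int(X∖A)={h, f, a}, hence cl(A)={e, g, b, d}
∂A: remove int from cl → {g, b, d}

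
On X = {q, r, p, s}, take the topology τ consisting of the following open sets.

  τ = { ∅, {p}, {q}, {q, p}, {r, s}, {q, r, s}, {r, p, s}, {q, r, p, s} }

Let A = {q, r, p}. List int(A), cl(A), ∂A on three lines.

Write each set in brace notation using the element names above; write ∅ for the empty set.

open subsets of A: ∅, {q}, {p}, {q, p}; so int(A) = {q, p}
closure: X∖int(X∖A) = X∖∅ = {q, r, p, s}
∂A = {q, r, p, s} minus {q, p} = {r, s}

int(A) = {q, p}
cl(A)  = {q, r, p, s}
∂A     = {r, s}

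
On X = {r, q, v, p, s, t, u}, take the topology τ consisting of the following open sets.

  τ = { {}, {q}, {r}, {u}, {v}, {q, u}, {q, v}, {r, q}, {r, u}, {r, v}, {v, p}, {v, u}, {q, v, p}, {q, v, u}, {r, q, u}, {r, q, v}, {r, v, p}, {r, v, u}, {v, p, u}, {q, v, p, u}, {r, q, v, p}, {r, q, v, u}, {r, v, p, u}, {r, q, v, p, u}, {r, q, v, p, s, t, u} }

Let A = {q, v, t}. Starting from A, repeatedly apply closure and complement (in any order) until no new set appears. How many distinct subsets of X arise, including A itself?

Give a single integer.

closure: X∖int(X∖A) = X∖{r, u} = {q, v, p, s, t}
Let k=closure and c=complement:
  1. A     = {q, v, t}
  2. kA    = {q, v, p, s, t}
  3. cA    = {r, p, s, u}
  4. ckA   = {r, u}
  5. kcA   = {r, p, s, t, u}
  6. kckA  = {r, s, t, u}
  7. ckcA  = {q, v}
  8. ckckA = {q, v, p}
— saturated at 8

8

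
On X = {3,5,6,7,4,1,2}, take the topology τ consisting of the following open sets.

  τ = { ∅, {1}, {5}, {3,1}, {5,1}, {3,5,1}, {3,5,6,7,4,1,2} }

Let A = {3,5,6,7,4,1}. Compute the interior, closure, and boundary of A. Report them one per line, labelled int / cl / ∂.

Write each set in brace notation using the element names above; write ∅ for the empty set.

int(A) = {3,5,1}
cl(A)  = {3,5,6,7,4,1,2}
∂A     = {6,7,4,2}

interior: largest open inside A is {3,5,1} (from ∅, {5}, {1}, {5,1}, {3,1}, {3,5,1})
cl via duality: int({2}) = ∅, so X∖∅ = {3,5,6,7,4,1,2}
cl∖int = {6,7,4,2}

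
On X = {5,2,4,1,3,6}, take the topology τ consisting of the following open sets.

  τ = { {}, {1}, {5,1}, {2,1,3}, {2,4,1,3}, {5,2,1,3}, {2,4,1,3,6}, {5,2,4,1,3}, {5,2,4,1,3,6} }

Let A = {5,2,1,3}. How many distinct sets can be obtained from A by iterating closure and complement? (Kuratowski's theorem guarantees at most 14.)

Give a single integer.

cl via duality: int({4,6}) = {}, so X∖{} = {5,2,4,1,3,6}
Write k for closure, c for complement:
  1. A     = {5,2,1,3}
  2. kA    = {5,2,4,1,3,6}
  3. cA    = {4,6}
  4. ckA   = {}
applying k or c yields no new set

4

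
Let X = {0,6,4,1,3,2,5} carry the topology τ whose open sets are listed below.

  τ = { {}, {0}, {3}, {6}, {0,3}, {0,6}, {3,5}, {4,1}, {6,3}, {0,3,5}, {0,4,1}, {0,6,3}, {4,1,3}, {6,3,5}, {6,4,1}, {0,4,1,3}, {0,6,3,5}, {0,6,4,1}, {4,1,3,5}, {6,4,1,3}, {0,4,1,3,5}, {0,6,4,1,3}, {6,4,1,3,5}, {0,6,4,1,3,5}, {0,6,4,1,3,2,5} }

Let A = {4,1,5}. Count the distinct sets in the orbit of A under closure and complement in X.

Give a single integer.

8

X∖A={0,6,3,2}, int(X∖A)={0,6,3}, hence cl(A)={4,1,2,5}
Orbit (k=closure, c=complement):
  1. A     = {4,1,5}
  2. kA    = {4,1,2,5}
  3. cA    = {0,6,3,2}
  4. ckA   = {0,6,3}
  5. kcA   = {0,6,3,2,5}
  6. ckcA  = {4,1}
  7. kckcA = {4,1,2}
  8. ckckcA = {0,6,3,5}
(closed under both — stop)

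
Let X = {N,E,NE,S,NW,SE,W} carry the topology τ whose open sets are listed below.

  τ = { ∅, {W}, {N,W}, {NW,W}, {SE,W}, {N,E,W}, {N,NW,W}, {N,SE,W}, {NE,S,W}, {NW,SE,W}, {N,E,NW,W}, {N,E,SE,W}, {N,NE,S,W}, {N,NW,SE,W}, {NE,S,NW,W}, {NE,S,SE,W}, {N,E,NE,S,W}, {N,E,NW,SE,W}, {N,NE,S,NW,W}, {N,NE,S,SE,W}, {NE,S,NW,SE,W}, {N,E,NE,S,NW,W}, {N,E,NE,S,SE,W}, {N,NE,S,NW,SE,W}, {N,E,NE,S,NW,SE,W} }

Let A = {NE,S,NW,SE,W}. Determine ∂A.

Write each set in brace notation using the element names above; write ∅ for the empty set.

open subsets of A: ∅, {W}, {NW,W}, {SE,W}, {NE,S,W}, {NW,SE,W}, {NE,S,NW,W}, {NE,S,SE,W}, {NE,S,NW,SE,W}; so int(A) = {NE,S,NW,SE,W}
closure: X∖int(X∖A) = X∖∅ = {N,E,NE,S,NW,SE,W}
∂A = {N,E,NE,S,NW,SE,W} minus {NE,S,NW,SE,W} = {N,E}

{N,E}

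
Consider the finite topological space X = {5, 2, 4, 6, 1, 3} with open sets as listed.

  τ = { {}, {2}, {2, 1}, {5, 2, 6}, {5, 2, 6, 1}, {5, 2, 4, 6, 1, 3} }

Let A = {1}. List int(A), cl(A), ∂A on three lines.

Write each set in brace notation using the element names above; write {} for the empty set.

opens ⊆ A: {}; union → int = {}
complement {5, 2, 4, 6, 3}; its interior {5, 2, 6}; cl(A) = X∖{5, 2, 6} = {4, 1, 3}
boundary = {4, 1, 3} ∖ {} = {4, 1, 3}

int(A) = {}
cl(A)  = {4, 1, 3}
∂A     = {4, 1, 3}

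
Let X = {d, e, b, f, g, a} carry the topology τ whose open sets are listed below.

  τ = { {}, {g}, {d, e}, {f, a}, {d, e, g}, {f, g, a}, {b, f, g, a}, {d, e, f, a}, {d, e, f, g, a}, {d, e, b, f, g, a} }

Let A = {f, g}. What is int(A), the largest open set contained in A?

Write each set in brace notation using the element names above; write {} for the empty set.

open subsets of A: {}, {g}; so int(A) = {g}

{g}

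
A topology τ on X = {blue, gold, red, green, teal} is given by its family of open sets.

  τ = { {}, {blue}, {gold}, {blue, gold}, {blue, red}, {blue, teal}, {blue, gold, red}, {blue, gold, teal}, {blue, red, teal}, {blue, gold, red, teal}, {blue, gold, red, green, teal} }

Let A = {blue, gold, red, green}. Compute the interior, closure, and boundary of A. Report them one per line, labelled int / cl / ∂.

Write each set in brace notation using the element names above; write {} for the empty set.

opens ⊆ A: {}, {gold}, {blue}, {blue, gold}, {blue, red}, {blue, gold, red}; union → int = {blue, gold, red}
complement {teal}; its interior {}; cl(A) = X∖{} = {blue, gold, red, green, teal}
boundary = {blue, gold, red, green, teal} ∖ {blue, gold, red} = {green, teal}

int(A) = {blue, gold, red}
cl(A)  = {blue, gold, red, green, teal}
∂A     = {green, teal}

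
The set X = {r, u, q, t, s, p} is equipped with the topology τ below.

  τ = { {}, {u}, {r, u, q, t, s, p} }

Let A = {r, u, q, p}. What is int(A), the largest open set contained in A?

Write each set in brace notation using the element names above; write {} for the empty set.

{u}

U open, U⊆A: {}, {u}. int(A) = ⋃ = {u}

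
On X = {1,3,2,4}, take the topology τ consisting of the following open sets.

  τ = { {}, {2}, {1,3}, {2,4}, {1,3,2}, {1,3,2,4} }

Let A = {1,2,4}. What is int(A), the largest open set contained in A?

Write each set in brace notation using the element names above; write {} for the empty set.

opens ⊆ A: {}, {2}, {2,4}; union → int = {2,4}

{2,4}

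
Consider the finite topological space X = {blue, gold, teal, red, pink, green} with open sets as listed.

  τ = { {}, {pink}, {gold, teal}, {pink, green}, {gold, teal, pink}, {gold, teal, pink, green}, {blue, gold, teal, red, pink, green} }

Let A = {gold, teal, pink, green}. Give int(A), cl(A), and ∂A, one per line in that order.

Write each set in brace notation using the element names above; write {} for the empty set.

interior: largest open inside A is {gold, teal, pink, green} (from {}, {pink}, {gold, teal}, {pink, green}, {gold, teal, pink}, {gold, teal, pink, green})
cl via duality: int({blue, red}) = {}, so X∖{} = {blue, gold, teal, red, pink, green}
cl∖int = {blue, red}

int(A) = {gold, teal, pink, green}
cl(A)  = {blue, gold, teal, red, pink, green}
∂A     = {blue, red}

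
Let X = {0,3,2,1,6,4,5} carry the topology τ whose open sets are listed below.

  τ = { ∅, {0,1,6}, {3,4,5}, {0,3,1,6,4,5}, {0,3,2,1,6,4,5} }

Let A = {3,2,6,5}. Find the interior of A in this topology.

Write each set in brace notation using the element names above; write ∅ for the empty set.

interior: largest open inside A is ∅ (from ∅)

∅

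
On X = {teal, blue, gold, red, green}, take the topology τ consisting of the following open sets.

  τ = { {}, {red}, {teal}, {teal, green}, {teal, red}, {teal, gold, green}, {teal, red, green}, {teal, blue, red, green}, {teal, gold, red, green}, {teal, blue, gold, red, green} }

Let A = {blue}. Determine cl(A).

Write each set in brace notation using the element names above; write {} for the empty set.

{blue}

cl via duality: int({teal, gold, red, green}) = {teal, gold, red, green}, so X∖{teal, gold, red, green} = {blue}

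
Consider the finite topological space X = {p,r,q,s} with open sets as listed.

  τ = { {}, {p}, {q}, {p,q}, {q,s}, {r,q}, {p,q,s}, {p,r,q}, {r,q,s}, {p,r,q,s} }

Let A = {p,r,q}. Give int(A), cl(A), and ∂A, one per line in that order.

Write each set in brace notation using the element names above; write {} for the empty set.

int(A) = {p,r,q}
cl(A)  = {p,r,q,s}
∂A     = {s}

open subsets of A: {}, {q}, {p}, {r,q}, {p,q}, {p,r,q}; so int(A) = {p,r,q}
closure: X∖int(X∖A) = X∖{} = {p,r,q,s}
∂A = {p,r,q,s} minus {p,r,q} = {s}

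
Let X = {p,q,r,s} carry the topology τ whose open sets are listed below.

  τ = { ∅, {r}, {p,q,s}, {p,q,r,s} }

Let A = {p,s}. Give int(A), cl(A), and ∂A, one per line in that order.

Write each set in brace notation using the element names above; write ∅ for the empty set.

int(A) = ∅
cl(A)  = {p,q,s}
∂A     = {p,q,s}

U open, U⊆A: ∅. int(A) = ⋃ = ∅
X∖A={q,r}, int(X∖A)={r}, hence cl(A)={p,q,s}
∂A: remove int from cl → {p,q,s}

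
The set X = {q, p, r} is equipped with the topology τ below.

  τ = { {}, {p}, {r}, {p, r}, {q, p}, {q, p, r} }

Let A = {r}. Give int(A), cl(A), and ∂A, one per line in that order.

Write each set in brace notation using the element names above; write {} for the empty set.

int(A) = {r}
cl(A)  = {r}
∂A     = {}

opens ⊆ A: {}, {r}; union → int = {r}
complement {q, p}; its interior {q, p}; cl(A) = X∖{q, p} = {r}
boundary = {r} ∖ {r} = {}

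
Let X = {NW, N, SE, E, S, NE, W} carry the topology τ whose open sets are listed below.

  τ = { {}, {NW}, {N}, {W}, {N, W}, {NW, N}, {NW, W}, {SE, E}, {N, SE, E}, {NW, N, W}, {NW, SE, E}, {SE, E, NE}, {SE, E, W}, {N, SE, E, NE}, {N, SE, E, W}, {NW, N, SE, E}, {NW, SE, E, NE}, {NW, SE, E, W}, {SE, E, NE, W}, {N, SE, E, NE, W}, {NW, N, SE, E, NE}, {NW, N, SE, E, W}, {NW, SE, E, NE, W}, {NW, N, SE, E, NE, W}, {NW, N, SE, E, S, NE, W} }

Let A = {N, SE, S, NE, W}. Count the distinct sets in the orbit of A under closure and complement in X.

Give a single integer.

complement {NW, E}; its interior {NW}; cl(A) = X∖{NW} = {N, SE, E, S, NE, W}
With k = closure, c = complement:
  1. A     = {N, SE, S, NE, W}
  2. kA    = {N, SE, E, S, NE, W}
  3. cA    = {NW, E}
  4. ckA   = {NW}
  5. kcA   = {NW, SE, E, S, NE}
  6. kckA  = {NW, S}
  7. ckcA  = {N, W}
  8. ckckA = {N, SE, E, NE, W}
  9. kckcA = {N, S, W}
  10. ckckcA = {NW, SE, E, NE}
k, c of each give nothing new

10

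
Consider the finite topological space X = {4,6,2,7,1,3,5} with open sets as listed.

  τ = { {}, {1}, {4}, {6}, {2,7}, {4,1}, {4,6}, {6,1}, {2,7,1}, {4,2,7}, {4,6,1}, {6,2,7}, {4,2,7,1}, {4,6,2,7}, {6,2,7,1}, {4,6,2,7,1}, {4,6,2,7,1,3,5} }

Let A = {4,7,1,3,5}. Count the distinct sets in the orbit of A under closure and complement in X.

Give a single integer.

10

complement {6,2}; its interior {6}; cl(A) = X∖{6} = {4,2,7,1,3,5}
With k = closure, c = complement:
  1. A     = {4,7,1,3,5}
  2. kA    = {4,2,7,1,3,5}
  3. cA    = {6,2}
  4. ckA   = {6}
  5. kcA   = {6,2,7,3,5}
  6. kckA  = {6,3,5}
  7. ckcA  = {4,1}
  8. ckckA = {4,2,7,1}
  9. kckcA = {4,1,3,5}
  10. ckckcA = {6,2,7}
k, c of each give nothing new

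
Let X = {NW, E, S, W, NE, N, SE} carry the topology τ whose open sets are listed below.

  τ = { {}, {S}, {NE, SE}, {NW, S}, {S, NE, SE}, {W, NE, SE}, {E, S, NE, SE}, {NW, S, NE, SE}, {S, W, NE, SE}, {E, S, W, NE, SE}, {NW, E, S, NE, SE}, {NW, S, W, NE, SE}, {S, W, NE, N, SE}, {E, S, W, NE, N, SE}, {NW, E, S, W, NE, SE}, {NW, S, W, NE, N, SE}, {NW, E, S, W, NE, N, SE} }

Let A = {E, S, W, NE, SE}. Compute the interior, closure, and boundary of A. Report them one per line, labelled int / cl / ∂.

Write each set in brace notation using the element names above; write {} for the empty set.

int(A) = {E, S, W, NE, SE}
cl(A)  = {NW, E, S, W, NE, N, SE}
∂A     = {NW, N}

interior: largest open inside A is {E, S, W, NE, SE} (from {}, {S}, {NE, SE}, {S, NE, SE}, {W, NE, SE}, {E, S, NE, SE}, {S, W, NE, SE}, {E, S, W, NE, SE})
cl via duality: int({NW, N}) = {}, so X∖{} = {NW, E, S, W, NE, N, SE}
cl∖int = {NW, N}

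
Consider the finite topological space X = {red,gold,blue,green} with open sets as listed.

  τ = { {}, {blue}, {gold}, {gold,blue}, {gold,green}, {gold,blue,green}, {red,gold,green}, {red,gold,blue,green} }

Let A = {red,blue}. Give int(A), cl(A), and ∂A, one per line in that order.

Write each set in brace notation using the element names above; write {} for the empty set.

int(A) = {blue}
cl(A)  = {red,blue}
∂A     = {red}

interior: largest open inside A is {blue} (from {}, {blue})
cl via duality: int({gold,green}) = {gold,green}, so X∖{gold,green} = {red,blue}
cl∖int = {red}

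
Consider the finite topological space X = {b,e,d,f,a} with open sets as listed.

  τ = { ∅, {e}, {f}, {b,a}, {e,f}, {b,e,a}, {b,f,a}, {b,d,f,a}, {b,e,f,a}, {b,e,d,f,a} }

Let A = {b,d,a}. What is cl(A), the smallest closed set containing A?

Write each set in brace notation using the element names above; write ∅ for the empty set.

{b,d,a}

complement {e,f}; its interior {e,f}; cl(A) = X∖{e,f} = {b,d,a}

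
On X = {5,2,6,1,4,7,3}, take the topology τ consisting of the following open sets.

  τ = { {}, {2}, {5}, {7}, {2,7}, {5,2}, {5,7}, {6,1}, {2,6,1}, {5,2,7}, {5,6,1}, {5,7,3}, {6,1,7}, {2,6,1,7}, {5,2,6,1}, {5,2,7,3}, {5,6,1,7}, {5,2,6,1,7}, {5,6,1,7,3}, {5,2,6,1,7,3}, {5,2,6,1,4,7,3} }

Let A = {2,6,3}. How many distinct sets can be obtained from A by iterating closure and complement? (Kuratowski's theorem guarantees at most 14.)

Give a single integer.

cl via duality: int({5,1,4,7}) = {5,7}, so X∖{5,7} = {2,6,1,4,3}
Write k for closure, c for complement:
  1. A     = {2,6,3}
  2. kA    = {2,6,1,4,3}
  3. cA    = {5,1,4,7}
  4. ckA   = {5,7}
  5. kcA   = {5,6,1,4,7,3}
  6. kckA  = {5,4,7,3}
  7. ckcA  = {2}
  8. ckckA = {2,6,1}
  9. kckcA = {2,4}
  10. kckckA = {2,6,1,4}
  11. ckckcA = {5,6,1,7,3}
  12. ckckckA = {5,7,3}
applying k or c yields no new set

12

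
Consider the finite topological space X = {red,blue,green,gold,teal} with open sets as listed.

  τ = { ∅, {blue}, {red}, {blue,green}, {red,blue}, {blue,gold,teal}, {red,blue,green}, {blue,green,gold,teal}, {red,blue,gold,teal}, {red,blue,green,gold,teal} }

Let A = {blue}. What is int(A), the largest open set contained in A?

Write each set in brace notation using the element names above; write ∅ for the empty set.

interior: largest open inside A is {blue} (from ∅, {blue})

{blue}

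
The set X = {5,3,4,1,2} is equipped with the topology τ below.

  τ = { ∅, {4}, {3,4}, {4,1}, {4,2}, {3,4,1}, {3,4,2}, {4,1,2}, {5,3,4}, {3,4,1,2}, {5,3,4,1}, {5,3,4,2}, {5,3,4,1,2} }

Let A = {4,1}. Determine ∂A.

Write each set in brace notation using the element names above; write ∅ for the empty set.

opens ⊆ A: ∅, {4}, {4,1}; union → int = {4,1}
complement {5,3,2}; its interior ∅; cl(A) = X∖∅ = {5,3,4,1,2}
boundary = {5,3,4,1,2} ∖ {4,1} = {5,3,2}

{5,3,2}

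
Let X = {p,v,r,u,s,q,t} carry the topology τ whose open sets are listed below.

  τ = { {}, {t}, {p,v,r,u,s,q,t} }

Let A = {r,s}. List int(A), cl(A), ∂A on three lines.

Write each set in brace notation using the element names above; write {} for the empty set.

U open, U⊆A: {}. int(A) = ⋃ = {}
X∖A={p,v,u,q,t}, int(X∖A)={t}, hence cl(A)={p,v,r,u,s,q}
∂A: remove int from cl → {p,v,r,u,s,q}

int(A) = {}
cl(A)  = {p,v,r,u,s,q}
∂A     = {p,v,r,u,s,q}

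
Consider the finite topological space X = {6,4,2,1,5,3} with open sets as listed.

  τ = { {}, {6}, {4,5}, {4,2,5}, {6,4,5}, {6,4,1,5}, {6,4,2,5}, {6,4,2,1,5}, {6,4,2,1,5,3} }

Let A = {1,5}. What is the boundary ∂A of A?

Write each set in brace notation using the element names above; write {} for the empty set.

{4,2,1,5,3}

interior: largest open inside A is {} (from {})
cl via duality: int({6,4,2,3}) = {6}, so X∖{6} = {4,2,1,5,3}
cl∖int = {4,2,1,5,3}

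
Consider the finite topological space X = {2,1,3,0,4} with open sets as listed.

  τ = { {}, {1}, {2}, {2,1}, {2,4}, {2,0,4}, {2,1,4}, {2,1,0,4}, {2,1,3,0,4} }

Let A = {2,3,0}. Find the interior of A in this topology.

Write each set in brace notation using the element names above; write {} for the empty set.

{2}

U open, U⊆A: {}, {2}. int(A) = ⋃ = {2}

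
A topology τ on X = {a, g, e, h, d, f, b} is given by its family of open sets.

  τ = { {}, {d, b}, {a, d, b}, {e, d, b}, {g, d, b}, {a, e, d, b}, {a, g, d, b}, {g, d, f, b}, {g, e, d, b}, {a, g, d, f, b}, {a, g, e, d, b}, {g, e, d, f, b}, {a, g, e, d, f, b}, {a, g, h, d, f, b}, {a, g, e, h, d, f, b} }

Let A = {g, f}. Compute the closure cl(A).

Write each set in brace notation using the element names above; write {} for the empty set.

cl via duality: int({a, e, h, d, b}) = {a, e, d, b}, so X∖{a, e, d, b} = {g, h, f}

{g, h, f}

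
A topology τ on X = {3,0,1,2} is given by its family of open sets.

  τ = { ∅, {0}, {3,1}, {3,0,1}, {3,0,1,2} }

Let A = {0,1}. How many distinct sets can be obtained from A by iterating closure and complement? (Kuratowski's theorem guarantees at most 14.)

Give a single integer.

closure: X∖int(X∖A) = X∖∅ = {3,0,1,2}
Let k=closure and c=complement:
  1. A     = {0,1}
  2. kA    = {3,0,1,2}
  3. cA    = {3,2}
  4. ckA   = ∅
  5. kcA   = {3,1,2}
  6. ckcA  = {0}
  7. kckcA = {0,2}
  8. ckckcA = {3,1}
— saturated at 8

8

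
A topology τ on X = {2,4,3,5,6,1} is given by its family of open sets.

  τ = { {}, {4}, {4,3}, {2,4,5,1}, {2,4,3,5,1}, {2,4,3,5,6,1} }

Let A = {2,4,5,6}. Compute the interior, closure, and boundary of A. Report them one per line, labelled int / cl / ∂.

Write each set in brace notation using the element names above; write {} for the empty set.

int(A) = {4}
cl(A)  = {2,4,3,5,6,1}
∂A     = {2,3,5,6,1}

interior: largest open inside A is {4} (from {}, {4})
cl via duality: int({3,1}) = {}, so X∖{} = {2,4,3,5,6,1}
cl∖int = {2,3,5,6,1}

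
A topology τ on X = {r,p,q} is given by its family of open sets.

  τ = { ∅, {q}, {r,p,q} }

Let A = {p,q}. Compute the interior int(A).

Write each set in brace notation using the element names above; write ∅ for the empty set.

{q}

interior: largest open inside A is {q} (from ∅, {q})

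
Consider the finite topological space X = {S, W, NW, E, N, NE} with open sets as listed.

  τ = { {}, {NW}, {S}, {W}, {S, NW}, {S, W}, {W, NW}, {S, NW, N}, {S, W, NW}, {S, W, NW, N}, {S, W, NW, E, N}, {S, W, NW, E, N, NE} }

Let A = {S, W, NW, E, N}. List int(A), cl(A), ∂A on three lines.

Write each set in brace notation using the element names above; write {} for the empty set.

int(A) = {S, W, NW, E, N}
cl(A)  = {S, W, NW, E, N, NE}
∂A     = {NE}

opens ⊆ A: {}, {S}, {NW}, {W}, {W, NW}, {S, NW}, {S, W}, {S, W, NW}, {S, NW, N}, {S, W, NW, N}, {S, W, NW, E, N}; union → int = {S, W, NW, E, N}
complement {NE}; its interior {}; cl(A) = X∖{} = {S, W, NW, E, N, NE}
boundary = {S, W, NW, E, N, NE} ∖ {S, W, NW, E, N} = {NE}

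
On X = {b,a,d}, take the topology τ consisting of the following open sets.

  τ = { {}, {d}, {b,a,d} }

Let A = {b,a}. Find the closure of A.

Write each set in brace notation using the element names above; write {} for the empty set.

{b,a}

X∖A={d}, int(X∖A)={d}, hence cl(A)={b,a}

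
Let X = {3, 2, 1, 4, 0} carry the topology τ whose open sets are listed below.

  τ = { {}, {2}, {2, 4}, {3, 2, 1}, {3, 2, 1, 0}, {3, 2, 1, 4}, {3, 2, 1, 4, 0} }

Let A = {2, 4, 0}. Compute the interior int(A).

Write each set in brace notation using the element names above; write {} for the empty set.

{2, 4}

U open, U⊆A: {}, {2}, {2, 4}. int(A) = ⋃ = {2, 4}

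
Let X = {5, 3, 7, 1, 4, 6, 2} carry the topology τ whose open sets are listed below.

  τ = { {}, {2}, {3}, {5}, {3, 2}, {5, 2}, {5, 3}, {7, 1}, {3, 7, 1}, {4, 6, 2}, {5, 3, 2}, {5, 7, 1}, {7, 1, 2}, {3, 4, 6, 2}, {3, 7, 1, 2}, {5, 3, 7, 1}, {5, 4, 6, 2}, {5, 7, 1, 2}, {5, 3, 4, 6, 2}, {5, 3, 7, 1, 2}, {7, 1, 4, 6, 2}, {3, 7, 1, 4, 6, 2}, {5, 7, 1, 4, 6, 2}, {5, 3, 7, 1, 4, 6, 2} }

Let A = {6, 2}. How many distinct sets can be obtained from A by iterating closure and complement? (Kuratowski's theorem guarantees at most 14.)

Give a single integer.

6

X∖A={5, 3, 7, 1, 4}, int(X∖A)={5, 3, 7, 1}, hence cl(A)={4, 6, 2}
Orbit (k=closure, c=complement):
  1. A     = {6, 2}
  2. kA    = {4, 6, 2}
  3. cA    = {5, 3, 7, 1, 4}
  4. ckA   = {5, 3, 7, 1}
  5. kcA   = {5, 3, 7, 1, 4, 6}
  6. ckcA  = {2}
(closed under both — stop)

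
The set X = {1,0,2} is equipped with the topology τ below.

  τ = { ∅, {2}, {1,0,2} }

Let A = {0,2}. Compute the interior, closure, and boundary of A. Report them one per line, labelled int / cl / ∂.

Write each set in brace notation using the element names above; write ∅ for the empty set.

int(A) = {2}
cl(A)  = {1,0,2}
∂A     = {1,0}

opens ⊆ A: ∅, {2}; union → int = {2}
complement {1}; its interior ∅; cl(A) = X∖∅ = {1,0,2}
boundary = {1,0,2} ∖ {2} = {1,0}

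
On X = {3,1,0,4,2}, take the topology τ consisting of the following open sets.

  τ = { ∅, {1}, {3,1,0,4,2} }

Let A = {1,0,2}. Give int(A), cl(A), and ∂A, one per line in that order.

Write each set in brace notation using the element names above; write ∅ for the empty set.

int(A) = {1}
cl(A)  = {3,1,0,4,2}
∂A     = {3,0,4,2}

interior: largest open inside A is {1} (from ∅, {1})
cl via duality: int({3,4}) = ∅, so X∖∅ = {3,1,0,4,2}
cl∖int = {3,0,4,2}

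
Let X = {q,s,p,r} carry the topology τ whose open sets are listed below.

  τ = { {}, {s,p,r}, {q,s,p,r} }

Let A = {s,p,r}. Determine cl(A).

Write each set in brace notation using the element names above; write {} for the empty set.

closure: X∖int(X∖A) = X∖{} = {q,s,p,r}

{q,s,p,r}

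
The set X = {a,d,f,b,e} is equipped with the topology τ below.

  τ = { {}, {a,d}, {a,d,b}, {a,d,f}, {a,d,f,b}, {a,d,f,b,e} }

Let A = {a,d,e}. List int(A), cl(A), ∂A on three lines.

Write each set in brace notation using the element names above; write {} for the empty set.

interior: largest open inside A is {a,d} (from {}, {a,d})
cl via duality: int({f,b}) = {}, so X∖{} = {a,d,f,b,e}
cl∖int = {f,b,e}

int(A) = {a,d}
cl(A)  = {a,d,f,b,e}
∂A     = {f,b,e}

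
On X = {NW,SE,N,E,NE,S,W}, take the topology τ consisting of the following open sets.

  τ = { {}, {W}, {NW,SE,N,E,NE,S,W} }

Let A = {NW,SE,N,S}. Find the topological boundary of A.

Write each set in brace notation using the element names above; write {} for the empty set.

open subsets of A: {}; so int(A) = {}
closure: X∖int(X∖A) = X∖{W} = {NW,SE,N,E,NE,S}
∂A = {NW,SE,N,E,NE,S} minus {} = {NW,SE,N,E,NE,S}

{NW,SE,N,E,NE,S}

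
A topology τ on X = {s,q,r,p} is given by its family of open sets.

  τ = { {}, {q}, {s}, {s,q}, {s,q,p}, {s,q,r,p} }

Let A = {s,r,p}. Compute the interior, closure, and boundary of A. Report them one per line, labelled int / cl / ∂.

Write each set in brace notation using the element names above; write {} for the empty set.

open subsets of A: {}, {s}; so int(A) = {s}
closure: X∖int(X∖A) = X∖{q} = {s,r,p}
∂A = {s,r,p} minus {s} = {r,p}

int(A) = {s}
cl(A)  = {s,r,p}
∂A     = {r,p}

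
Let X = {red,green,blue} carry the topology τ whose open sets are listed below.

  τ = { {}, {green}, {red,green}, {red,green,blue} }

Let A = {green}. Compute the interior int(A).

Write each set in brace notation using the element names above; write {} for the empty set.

{green}

open subsets of A: {}, {green}; so int(A) = {green}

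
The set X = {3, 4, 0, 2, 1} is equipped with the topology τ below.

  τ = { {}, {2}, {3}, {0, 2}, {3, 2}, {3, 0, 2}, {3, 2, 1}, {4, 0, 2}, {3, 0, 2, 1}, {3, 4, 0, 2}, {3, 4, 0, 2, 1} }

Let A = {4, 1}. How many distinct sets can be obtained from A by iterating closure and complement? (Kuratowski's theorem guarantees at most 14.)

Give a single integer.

complement {3, 0, 2}; its interior {3, 0, 2}; cl(A) = X∖{3, 0, 2} = {4, 1}
With k = closure, c = complement:
  1. A     = {4, 1}
  2. cA    = {3, 0, 2}
  3. kcA   = {3, 4, 0, 2, 1}
  4. ckcA  = {}
k, c of each give nothing new

4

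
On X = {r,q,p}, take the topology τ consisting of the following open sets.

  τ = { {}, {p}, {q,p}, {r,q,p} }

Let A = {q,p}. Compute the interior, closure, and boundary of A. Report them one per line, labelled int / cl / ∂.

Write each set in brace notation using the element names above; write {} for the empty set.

open subsets of A: {}, {p}, {q,p}; so int(A) = {q,p}
closure: X∖int(X∖A) = X∖{} = {r,q,p}
∂A = {r,q,p} minus {q,p} = {r}

int(A) = {q,p}
cl(A)  = {r,q,p}
∂A     = {r}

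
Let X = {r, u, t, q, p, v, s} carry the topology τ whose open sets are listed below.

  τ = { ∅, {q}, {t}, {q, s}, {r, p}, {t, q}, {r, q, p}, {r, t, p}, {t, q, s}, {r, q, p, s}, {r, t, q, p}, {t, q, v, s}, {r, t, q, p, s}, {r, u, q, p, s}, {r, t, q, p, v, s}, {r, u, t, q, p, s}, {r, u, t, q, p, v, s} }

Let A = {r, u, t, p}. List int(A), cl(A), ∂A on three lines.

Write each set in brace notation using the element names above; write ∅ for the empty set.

int(A) = {r, t, p}
cl(A)  = {r, u, t, p, v}
∂A     = {u, v}

opens ⊆ A: ∅, {t}, {r, p}, {r, t, p}; union → int = {r, t, p}
complement {q, v, s}; its interior {q, s}; cl(A) = X∖{q, s} = {r, u, t, p, v}
boundary = {r, u, t, p, v} ∖ {r, t, p} = {u, v}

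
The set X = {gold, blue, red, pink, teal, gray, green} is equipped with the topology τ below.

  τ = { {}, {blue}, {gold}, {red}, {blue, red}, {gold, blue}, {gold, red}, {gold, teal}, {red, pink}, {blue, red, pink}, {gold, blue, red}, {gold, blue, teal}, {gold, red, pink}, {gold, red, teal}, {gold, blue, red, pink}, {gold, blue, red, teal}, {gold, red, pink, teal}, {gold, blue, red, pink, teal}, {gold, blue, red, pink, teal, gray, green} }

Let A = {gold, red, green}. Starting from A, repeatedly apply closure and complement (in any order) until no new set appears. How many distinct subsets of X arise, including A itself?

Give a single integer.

closure: X∖int(X∖A) = X∖{blue} = {gold, red, pink, teal, gray, green}
Let k=closure and c=complement:
  1. A     = {gold, red, green}
  2. kA    = {gold, red, pink, teal, gray, green}
  3. cA    = {blue, pink, teal, gray}
  4. ckA   = {blue}
  5. kcA   = {blue, pink, teal, gray, green}
  6. kckA  = {blue, gray, green}
  7. ckcA  = {gold, red}
  8. ckckA = {gold, red, pink, teal}
— saturated at 8

8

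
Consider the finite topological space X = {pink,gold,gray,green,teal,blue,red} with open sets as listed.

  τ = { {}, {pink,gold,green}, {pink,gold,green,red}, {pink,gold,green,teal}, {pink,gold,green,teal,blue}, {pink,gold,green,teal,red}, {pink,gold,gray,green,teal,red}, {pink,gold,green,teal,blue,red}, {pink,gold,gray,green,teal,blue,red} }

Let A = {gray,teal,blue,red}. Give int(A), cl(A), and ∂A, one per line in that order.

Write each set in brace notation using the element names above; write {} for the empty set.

int(A) = {}
cl(A)  = {gray,teal,blue,red}
∂A     = {gray,teal,blue,red}

open subsets of A: {}; so int(A) = {}
closure: X∖int(X∖A) = X∖{pink,gold,green} = {gray,teal,blue,red}
∂A = {gray,teal,blue,red} minus {} = {gray,teal,blue,red}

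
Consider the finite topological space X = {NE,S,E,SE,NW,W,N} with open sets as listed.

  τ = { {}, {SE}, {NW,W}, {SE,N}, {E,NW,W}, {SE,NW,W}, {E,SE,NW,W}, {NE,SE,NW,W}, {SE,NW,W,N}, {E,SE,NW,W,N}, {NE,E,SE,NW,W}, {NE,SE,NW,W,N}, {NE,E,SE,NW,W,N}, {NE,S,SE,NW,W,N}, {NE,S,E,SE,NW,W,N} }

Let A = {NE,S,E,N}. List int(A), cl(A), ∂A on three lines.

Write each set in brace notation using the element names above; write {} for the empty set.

open subsets of A: {}; so int(A) = {}
closure: X∖int(X∖A) = X∖{SE,NW,W} = {NE,S,E,N}
∂A = {NE,S,E,N} minus {} = {NE,S,E,N}

int(A) = {}
cl(A)  = {NE,S,E,N}
∂A     = {NE,S,E,N}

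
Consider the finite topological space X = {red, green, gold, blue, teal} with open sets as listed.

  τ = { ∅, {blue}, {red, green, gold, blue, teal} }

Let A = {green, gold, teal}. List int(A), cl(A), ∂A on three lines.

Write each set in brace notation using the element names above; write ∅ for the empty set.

open subsets of A: ∅; so int(A) = ∅
closure: X∖int(X∖A) = X∖{blue} = {red, green, gold, teal}
∂A = {red, green, gold, teal} minus ∅ = {red, green, gold, teal}

int(A) = ∅
cl(A)  = {red, green, gold, teal}
∂A     = {red, green, gold, teal}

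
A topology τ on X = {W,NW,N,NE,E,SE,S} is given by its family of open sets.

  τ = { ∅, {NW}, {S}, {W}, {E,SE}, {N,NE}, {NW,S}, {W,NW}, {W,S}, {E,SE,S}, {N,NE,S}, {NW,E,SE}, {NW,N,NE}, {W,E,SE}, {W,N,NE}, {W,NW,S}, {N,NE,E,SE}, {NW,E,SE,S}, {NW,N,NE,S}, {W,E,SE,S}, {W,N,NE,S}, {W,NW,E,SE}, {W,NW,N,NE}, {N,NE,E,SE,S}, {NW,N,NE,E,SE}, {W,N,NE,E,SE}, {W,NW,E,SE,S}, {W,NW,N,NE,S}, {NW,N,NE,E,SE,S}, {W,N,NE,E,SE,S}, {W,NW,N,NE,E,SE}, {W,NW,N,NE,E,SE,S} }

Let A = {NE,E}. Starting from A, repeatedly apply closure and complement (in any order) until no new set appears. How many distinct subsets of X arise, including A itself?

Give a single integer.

complement {W,NW,N,SE,S}; its interior {W,NW,S}; cl(A) = X∖{W,NW,S} = {N,NE,E,SE}
With k = closure, c = complement:
  1. A     = {NE,E}
  2. kA    = {N,NE,E,SE}
  3. cA    = {W,NW,N,SE,S}
  4. ckA   = {W,NW,S}
  5. kcA   = {W,NW,N,NE,E,SE,S}
  6. ckcA  = ∅
k, c of each give nothing new

6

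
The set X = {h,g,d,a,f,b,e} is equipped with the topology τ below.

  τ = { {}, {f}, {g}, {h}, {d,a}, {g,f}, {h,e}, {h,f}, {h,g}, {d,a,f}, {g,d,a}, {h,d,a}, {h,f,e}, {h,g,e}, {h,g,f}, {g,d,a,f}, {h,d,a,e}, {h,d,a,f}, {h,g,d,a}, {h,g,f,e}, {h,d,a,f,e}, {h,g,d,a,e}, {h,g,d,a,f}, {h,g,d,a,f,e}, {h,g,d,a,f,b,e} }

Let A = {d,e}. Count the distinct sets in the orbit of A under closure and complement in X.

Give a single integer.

X∖A={h,g,a,f,b}, int(X∖A)={h,g,f}, hence cl(A)={d,a,b,e}
Orbit (k=closure, c=complement):
  1. A     = {d,e}
  2. kA    = {d,a,b,e}
  3. cA    = {h,g,a,f,b}
  4. ckA   = {h,g,f}
  5. kcA   = {h,g,d,a,f,b,e}
  6. kckA  = {h,g,f,b,e}
  7. ckcA  = {}
  8. ckckA = {d,a}
  9. kckckA = {d,a,b}
  10. ckckckA = {h,g,f,e}
(closed under both — stop)

10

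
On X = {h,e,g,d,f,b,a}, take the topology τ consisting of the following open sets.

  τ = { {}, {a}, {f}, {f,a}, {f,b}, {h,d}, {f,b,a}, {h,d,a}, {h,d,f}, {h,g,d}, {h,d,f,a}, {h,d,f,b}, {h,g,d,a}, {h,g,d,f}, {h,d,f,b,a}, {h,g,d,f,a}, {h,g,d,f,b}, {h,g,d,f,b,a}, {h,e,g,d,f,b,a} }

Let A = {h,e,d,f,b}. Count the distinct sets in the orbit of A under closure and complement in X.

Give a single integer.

8

X∖A={g,a}, int(X∖A)={a}, hence cl(A)={h,e,g,d,f,b}
Orbit (k=closure, c=complement):
  1. A     = {h,e,d,f,b}
  2. kA    = {h,e,g,d,f,b}
  3. cA    = {g,a}
  4. ckA   = {a}
  5. kcA   = {e,g,a}
  6. kckA  = {e,a}
  7. ckcA  = {h,d,f,b}
  8. ckckA = {h,g,d,f,b}
(closed under both — stop)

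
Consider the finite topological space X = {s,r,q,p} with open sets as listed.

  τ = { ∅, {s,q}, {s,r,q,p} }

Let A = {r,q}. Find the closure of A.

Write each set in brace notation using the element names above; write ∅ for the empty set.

closure: X∖int(X∖A) = X∖∅ = {s,r,q,p}

{s,r,q,p}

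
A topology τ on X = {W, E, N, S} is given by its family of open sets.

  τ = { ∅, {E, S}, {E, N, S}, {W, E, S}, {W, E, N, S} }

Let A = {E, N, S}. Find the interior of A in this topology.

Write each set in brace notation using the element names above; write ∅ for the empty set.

{E, N, S}

interior: largest open inside A is {E, N, S} (from ∅, {E, S}, {E, N, S})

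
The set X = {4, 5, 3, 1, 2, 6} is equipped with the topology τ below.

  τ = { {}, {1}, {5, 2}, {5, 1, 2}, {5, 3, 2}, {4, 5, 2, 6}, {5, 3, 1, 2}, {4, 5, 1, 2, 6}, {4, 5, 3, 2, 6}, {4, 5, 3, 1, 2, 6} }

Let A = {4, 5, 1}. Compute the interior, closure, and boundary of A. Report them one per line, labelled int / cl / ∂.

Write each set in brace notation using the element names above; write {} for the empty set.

int(A) = {1}
cl(A)  = {4, 5, 3, 1, 2, 6}
∂A     = {4, 5, 3, 2, 6}

opens ⊆ A: {}, {1}; union → int = {1}
complement {3, 2, 6}; its interior {}; cl(A) = X∖{} = {4, 5, 3, 1, 2, 6}
boundary = {4, 5, 3, 1, 2, 6} ∖ {1} = {4, 5, 3, 2, 6}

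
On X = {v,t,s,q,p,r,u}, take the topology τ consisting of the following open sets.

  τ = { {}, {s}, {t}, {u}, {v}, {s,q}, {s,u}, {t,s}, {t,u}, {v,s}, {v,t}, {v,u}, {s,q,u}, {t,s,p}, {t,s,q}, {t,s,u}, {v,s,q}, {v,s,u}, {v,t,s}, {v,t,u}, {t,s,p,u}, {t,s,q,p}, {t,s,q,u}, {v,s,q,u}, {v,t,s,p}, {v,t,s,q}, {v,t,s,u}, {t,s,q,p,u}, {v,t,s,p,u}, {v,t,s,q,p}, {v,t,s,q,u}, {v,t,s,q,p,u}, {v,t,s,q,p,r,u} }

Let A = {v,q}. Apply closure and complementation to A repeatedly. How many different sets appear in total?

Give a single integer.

complement {t,s,p,r,u}; its interior {t,s,p,u}; cl(A) = X∖{t,s,p,u} = {v,q,r}
With k = closure, c = complement:
  1. A     = {v,q}
  2. kA    = {v,q,r}
  3. cA    = {t,s,p,r,u}
  4. ckA   = {t,s,p,u}
  5. kcA   = {t,s,q,p,r,u}
  6. ckcA  = {v}
  7. kckcA = {v,r}
  8. ckckcA = {t,s,q,p,u}
k, c of each give nothing new

8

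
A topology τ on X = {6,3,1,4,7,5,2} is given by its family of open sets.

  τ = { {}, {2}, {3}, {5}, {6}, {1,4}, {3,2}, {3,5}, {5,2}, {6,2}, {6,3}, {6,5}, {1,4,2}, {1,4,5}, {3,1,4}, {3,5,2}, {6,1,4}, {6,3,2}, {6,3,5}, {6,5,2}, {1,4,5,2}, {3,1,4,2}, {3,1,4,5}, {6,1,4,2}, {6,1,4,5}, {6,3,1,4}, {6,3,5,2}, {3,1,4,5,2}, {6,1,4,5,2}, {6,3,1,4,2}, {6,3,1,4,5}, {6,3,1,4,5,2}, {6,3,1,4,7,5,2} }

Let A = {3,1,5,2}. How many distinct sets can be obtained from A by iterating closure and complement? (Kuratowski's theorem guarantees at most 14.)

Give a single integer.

cl via duality: int({6,4,7}) = {6}, so X∖{6} = {3,1,4,7,5,2}
Write k for closure, c for complement:
  1. A     = {3,1,5,2}
  2. kA    = {3,1,4,7,5,2}
  3. cA    = {6,4,7}
  4. ckA   = {6}
  5. kcA   = {6,1,4,7}
  6. kckA  = {6,7}
  7. ckcA  = {3,5,2}
  8. ckckA = {3,1,4,5,2}
  9. kckcA = {3,7,5,2}
  10. ckckcA = {6,1,4}
applying k or c yields no new set

10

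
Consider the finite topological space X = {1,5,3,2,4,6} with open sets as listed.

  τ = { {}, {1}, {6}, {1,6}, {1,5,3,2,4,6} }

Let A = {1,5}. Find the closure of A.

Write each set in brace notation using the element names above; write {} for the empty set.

X∖A={3,2,4,6}, int(X∖A)={6}, hence cl(A)={1,5,3,2,4}

{1,5,3,2,4}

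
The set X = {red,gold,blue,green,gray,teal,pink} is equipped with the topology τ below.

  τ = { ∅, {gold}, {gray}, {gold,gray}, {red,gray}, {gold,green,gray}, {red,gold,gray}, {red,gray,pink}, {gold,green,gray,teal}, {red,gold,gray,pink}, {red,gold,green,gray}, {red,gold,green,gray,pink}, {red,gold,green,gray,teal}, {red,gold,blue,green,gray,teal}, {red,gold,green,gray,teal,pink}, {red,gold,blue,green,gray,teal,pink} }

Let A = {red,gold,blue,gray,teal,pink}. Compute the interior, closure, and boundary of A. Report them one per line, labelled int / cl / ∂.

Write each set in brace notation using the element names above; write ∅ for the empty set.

int(A) = {red,gold,gray,pink}
cl(A)  = {red,gold,blue,green,gray,teal,pink}
∂A     = {blue,green,teal}

opens ⊆ A: ∅, {gold}, {gray}, {gold,gray}, {red,gray}, {red,gold,gray}, {red,gray,pink}, {red,gold,gray,pink}; union → int = {red,gold,gray,pink}
complement {green}; its interior ∅; cl(A) = X∖∅ = {red,gold,blue,green,gray,teal,pink}
boundary = {red,gold,blue,green,gray,teal,pink} ∖ {red,gold,gray,pink} = {blue,green,teal}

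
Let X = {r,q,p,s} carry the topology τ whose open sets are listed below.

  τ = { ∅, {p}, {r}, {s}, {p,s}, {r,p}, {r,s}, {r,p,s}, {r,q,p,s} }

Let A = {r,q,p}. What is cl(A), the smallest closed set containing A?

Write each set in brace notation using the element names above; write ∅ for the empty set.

{r,q,p}

closure: X∖int(X∖A) = X∖{s} = {r,q,p}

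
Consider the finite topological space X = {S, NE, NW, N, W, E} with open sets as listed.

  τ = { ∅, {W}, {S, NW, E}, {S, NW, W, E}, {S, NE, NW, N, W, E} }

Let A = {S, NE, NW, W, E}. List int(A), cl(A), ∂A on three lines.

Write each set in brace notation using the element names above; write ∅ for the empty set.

interior: largest open inside A is {S, NW, W, E} (from ∅, {W}, {S, NW, E}, {S, NW, W, E})
cl via duality: int({N}) = ∅, so X∖∅ = {S, NE, NW, N, W, E}
cl∖int = {NE, N}

int(A) = {S, NW, W, E}
cl(A)  = {S, NE, NW, N, W, E}
∂A     = {NE, N}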